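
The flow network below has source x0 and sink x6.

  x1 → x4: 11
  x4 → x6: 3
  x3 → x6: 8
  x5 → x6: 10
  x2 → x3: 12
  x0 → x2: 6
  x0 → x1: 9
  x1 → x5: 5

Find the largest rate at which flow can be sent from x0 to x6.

Augment x0→x1→x4→x6: bottleneck 3, flow now 3.
Augment x0→x1→x5→x6: bottleneck 5, flow now 8.
Augment x0→x2→x3→x6: bottleneck 6, flow now 14.
No augmenting path remains; maximum flow = 14.
In the residual graph, reachable from x0: {x0, x1, x4}.
Min-cut edges: x0→x2 (6), x1→x5 (5), x4→x6 (3); capacity 6 + 5 + 3 = 14.
This cut is saturated, so no flow can exceed 14.

14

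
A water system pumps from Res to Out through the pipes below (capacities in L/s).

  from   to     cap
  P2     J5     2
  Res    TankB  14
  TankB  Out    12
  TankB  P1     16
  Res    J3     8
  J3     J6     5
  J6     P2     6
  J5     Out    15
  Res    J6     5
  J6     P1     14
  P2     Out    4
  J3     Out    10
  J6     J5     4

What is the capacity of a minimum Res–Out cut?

Augment Res→J3→Out: bottleneck 8, flow now 8.
Augment Res→TankB→Out: bottleneck 12, flow now 20.
Augment Res→J6→P2→Out: bottleneck 4, flow now 24.
Augment Res→J6→J5→Out: bottleneck 1, flow now 25.
No augmenting path remains; maximum flow = 25.
By max-flow min-cut, the minimum cut capacity equals the max flow.
In the residual graph, reachable from Res: {Res, TankB, P1}.
Min-cut edges: Res→J3 (8), Res→J6 (5), TankB→Out (12); capacity 8 + 5 + 12 = 25.

25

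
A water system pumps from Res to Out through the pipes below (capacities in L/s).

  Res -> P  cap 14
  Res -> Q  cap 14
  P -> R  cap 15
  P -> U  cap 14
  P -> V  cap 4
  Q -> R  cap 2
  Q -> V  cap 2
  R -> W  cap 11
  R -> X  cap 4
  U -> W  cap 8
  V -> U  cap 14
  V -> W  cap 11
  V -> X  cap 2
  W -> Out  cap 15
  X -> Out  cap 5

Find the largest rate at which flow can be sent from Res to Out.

Augment Res→P→R→W→Out: bottleneck 11, flow now 11.
Augment Res→P→R→X→Out: bottleneck 3, flow now 14.
Augment Res→Q→R→X→Out: bottleneck 1, flow now 15.
Augment Res→Q→V→W→Out: bottleneck 2, flow now 17.
Augment Res→Q→R→P→U→W→Out: bottleneck 1, flow now 18. (uses reverse residual edge)
No augmenting path remains; maximum flow = 18.
In the residual graph, reachable from Res: {Res, Q}.
Min-cut edges: Res→P (14), Q→R (2), Q→V (2); capacity 14 + 2 + 2 = 18.
This cut is saturated, so no flow can exceed 18.

18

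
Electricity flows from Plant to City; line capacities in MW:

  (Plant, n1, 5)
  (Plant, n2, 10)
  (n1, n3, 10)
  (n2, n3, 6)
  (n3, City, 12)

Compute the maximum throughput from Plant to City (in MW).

Augment Plant→n1→n3→City: bottleneck 5, flow now 5.
Augment Plant→n2→n3→City: bottleneck 6, flow now 11.
No augmenting path remains; maximum flow = 11.
In the residual graph, reachable from Plant: {Plant, n2}.
Min-cut edges: Plant→n1 (5), n2→n3 (6); capacity 5 + 6 = 11.
This cut is saturated, so no flow can exceed 11.

11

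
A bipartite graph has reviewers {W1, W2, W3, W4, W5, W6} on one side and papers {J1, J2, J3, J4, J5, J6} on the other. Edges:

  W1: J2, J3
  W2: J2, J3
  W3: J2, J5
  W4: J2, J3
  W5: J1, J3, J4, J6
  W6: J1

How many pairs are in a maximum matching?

5

Unit-capacity flow: source→left, listed edges, right→sink; max matching = max flow.
Augmenting path W1→J2 (+1); matched 1.
Augmenting path W2→J3 (+1); matched 2.
Augmenting path W3→J5 (+1); matched 3.
Augmenting path W5→J1 (+1); matched 4.
Augmenting path W6→J1→W5→J4 (+1); matched 5.
No augmenting path remains; maximum matching = 5.
König certificate: {W3, W5, W6, J2, J3} is a vertex cover of size 5 (every listed pair touches it), so no matching can be larger.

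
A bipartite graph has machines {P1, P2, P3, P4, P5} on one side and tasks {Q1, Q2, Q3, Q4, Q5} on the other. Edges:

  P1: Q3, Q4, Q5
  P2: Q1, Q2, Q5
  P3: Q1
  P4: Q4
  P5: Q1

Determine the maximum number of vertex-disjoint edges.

4

Unit-capacity flow: source→left, listed edges, right→sink; max matching = max flow.
Augmenting path P1→Q3 (+1); matched 1.
Augmenting path P2→Q1 (+1); matched 2.
Augmenting path P4→Q4 (+1); matched 3.
Augmenting path P3→Q1→P2→Q2 (+1); matched 4.
No augmenting path remains; maximum matching = 4.
König certificate: {P1, P2, P4, Q1} is a vertex cover of size 4 (every listed pair touches it), so no matching can be larger.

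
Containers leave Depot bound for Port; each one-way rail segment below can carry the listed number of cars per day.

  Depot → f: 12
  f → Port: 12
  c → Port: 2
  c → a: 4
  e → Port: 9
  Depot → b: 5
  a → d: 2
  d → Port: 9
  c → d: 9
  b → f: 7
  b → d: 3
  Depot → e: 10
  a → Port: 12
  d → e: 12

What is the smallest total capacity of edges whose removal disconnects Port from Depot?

Augment Depot→e→Port: bottleneck 9, flow now 9.
Augment Depot→f→Port: bottleneck 12, flow now 21.
Augment Depot→b→d→Port: bottleneck 3, flow now 24.
No augmenting path remains; maximum flow = 24.
By max-flow min-cut, the minimum cut capacity equals the max flow.
In the residual graph, reachable from Depot: {Depot, b, e, f}.
Min-cut edges: b→d (3), e→Port (9), f→Port (12); capacity 3 + 9 + 12 = 24.

24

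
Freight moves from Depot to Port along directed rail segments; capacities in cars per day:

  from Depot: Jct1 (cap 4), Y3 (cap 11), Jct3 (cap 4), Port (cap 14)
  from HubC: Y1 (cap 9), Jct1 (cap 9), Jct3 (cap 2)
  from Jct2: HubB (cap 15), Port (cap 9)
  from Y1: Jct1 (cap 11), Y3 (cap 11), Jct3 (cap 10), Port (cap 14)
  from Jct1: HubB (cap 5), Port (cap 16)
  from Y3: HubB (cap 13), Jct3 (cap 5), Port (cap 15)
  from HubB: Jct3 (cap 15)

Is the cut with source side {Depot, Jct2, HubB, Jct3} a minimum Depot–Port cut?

Given cut capacity: 4 + 11 + 14 + 9 = 38.
Augment Depot→Port: bottleneck 14, flow now 14.
Augment Depot→Jct1→Port: bottleneck 4, flow now 18.
Augment Depot→Y3→Port: bottleneck 11, flow now 29.
No augmenting path remains; maximum flow = 29.
In the residual graph, reachable from Depot: {Depot, Jct3}.
Min-cut edges: Depot→Jct1 (4), Depot→Y3 (11), Depot→Port (14); capacity 4 + 11 + 14 = 29.
Cut capacity 38 exceeds the max flow 29, so it is not minimum.

No — its capacity is 38, but the minimum cut has capacity 29.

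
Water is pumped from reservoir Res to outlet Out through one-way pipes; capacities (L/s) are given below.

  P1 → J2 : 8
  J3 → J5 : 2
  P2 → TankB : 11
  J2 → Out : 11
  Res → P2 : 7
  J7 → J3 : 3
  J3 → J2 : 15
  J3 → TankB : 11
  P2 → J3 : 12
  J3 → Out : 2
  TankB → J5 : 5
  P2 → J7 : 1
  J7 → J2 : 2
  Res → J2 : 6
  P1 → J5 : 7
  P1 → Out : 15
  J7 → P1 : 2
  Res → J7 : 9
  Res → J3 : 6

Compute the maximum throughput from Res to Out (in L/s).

Augment Res→J3→Out: bottleneck 2, flow now 2.
Augment Res→J2→Out: bottleneck 6, flow now 8.
Augment Res→J7→P1→Out: bottleneck 2, flow now 10.
Augment Res→J7→J2→Out: bottleneck 2, flow now 12.
Augment Res→J3→J2→Out: bottleneck 3, flow now 15.
No augmenting path remains; maximum flow = 15.
In the residual graph, reachable from Res: {Res, J7, P2, J3, TankB, J5, J2}.
Min-cut edges: J7→P1 (2), J3→Out (2), J2→Out (11); capacity 2 + 2 + 11 = 15.
This cut is saturated, so no flow can exceed 15.

15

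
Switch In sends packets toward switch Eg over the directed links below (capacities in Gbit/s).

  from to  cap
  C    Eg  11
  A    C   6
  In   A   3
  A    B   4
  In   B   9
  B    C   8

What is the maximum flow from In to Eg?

11

Augment In→A→C→Eg: bottleneck 3, flow now 3.
Augment In→B→C→Eg: bottleneck 8, flow now 11.
No augmenting path remains; maximum flow = 11.
In the residual graph, reachable from In: {In, B}.
Min-cut edges: In→A (3), B→C (8); capacity 3 + 8 = 11.
This cut is saturated, so no flow can exceed 11.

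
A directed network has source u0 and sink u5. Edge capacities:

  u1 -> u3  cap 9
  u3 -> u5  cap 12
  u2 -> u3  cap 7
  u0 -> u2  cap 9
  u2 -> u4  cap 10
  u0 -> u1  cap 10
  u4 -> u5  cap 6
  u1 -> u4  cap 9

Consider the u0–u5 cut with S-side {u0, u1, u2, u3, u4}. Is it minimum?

Yes — it is a minimum cut (capacity 18).

Given cut capacity: 12 + 6 = 18.
Augment u0→u1→u3→u5: bottleneck 9, flow now 9.
Augment u0→u1→u4→u5: bottleneck 1, flow now 10.
Augment u0→u2→u3→u5: bottleneck 3, flow now 13.
Augment u0→u2→u4→u5: bottleneck 5, flow now 18.
No augmenting path remains; maximum flow = 18.
Cut capacity 18 equals the max flow, so it is a minimum cut.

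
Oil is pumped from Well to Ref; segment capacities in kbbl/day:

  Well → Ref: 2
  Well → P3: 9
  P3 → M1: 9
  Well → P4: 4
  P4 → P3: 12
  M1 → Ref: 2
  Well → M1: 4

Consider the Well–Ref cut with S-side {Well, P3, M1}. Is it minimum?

Given cut capacity: 4 + 2 + 2 = 8.
Augment Well→Ref: bottleneck 2, flow now 2.
Augment Well→M1→Ref: bottleneck 2, flow now 4.
No augmenting path remains; maximum flow = 4.
In the residual graph, reachable from Well: {Well, P4, P3, M1}.
Min-cut edges: Well→Ref (2), M1→Ref (2); capacity 2 + 2 = 4.
Cut capacity 8 exceeds the max flow 4, so it is not minimum.

No — its capacity is 8, but the minimum cut has capacity 4.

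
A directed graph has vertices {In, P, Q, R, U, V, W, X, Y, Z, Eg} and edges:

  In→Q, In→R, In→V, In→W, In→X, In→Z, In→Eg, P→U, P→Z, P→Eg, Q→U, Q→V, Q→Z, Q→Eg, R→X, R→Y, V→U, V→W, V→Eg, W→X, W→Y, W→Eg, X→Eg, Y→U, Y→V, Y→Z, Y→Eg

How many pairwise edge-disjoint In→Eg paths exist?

Assign every edge capacity 1; by Menger, the answer equals the max flow.
Path In→Eg (+1); total 1.
Path In→Q→Eg (+1); total 2.
Path In→V→Eg (+1); total 3.
Path In→W→Eg (+1); total 4.
Path In→X→Eg (+1); total 5.
Path In→R→Y→Eg (+1); total 6.
No residual In→Eg path; max flow = 6.
Certifying cut of size 6: {In→Eg, In→Q, In→R, In→V, In→W, In→X}.

6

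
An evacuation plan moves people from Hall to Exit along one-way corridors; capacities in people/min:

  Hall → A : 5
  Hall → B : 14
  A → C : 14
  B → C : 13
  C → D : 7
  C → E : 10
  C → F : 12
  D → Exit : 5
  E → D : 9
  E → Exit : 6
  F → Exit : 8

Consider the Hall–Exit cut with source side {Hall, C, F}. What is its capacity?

44

Edges leaving {Hall, C, F}: Hall→A (5), Hall→B (14), C→D (7), C→E (10), F→Exit (8).
Cut capacity = 5 + 14 + 7 + 10 + 8 = 44.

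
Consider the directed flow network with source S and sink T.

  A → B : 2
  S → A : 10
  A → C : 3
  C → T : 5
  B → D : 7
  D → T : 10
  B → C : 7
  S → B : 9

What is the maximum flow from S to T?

Augment S→A→C→T: bottleneck 3, flow now 3.
Augment S→B→C→T: bottleneck 2, flow now 5.
Augment S→B→D→T: bottleneck 7, flow now 12.
No augmenting path remains; maximum flow = 12.
In the residual graph, reachable from S: {S, A, B, C}.
Min-cut edges: B→D (7), C→T (5); capacity 7 + 5 = 12.
This cut is saturated, so no flow can exceed 12.

12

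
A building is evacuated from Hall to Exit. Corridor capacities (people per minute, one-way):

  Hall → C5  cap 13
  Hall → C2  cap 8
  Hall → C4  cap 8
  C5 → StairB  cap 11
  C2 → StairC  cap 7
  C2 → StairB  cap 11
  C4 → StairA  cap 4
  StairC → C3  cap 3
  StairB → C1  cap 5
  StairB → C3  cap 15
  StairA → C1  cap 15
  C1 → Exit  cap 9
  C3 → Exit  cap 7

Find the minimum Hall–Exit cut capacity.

16

Augment Hall→C5→StairB→C1→Exit: bottleneck 5, flow now 5.
Augment Hall→C5→StairB→C3→Exit: bottleneck 6, flow now 11.
Augment Hall→C2→StairC→C3→Exit: bottleneck 1, flow now 12.
Augment Hall→C4→StairA→C1→Exit: bottleneck 4, flow now 16.
No augmenting path remains; maximum flow = 16.
By max-flow min-cut, the minimum cut capacity equals the max flow.
In the residual graph, reachable from Hall: {Hall, C5, C2, C4, StairC, StairB, C3}.
Min-cut edges: C4→StairA (4), StairB→C1 (5), C3→Exit (7); capacity 4 + 5 + 7 = 16.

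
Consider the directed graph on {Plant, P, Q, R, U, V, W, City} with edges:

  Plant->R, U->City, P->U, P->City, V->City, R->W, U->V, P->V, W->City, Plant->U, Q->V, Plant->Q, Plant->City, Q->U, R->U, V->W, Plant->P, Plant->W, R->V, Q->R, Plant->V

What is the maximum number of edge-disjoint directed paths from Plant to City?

Assign every edge capacity 1; by Menger, the answer equals the max flow.
Path Plant→City (+1); total 1.
Path Plant→P→City (+1); total 2.
Path Plant→U→City (+1); total 3.
Path Plant→V→City (+1); total 4.
Path Plant→W→City (+1); total 5.
No residual Plant→City path; max flow = 5.
Certifying cut of size 5: {Plant→City, Plant→P, U→City, V→City, W→City}.

5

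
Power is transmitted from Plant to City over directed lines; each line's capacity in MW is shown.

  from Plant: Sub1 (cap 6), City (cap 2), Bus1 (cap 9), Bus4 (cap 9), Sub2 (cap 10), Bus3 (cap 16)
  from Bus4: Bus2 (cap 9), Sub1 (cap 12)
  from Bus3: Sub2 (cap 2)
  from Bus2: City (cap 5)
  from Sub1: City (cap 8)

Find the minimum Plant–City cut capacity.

Augment Plant→City: bottleneck 2, flow now 2.
Augment Plant→Sub1→City: bottleneck 6, flow now 8.
Augment Plant→Bus4→Bus2→City: bottleneck 5, flow now 13.
Augment Plant→Bus4→Sub1→City: bottleneck 2, flow now 15.
No augmenting path remains; maximum flow = 15.
By max-flow min-cut, the minimum cut capacity equals the max flow.
In the residual graph, reachable from Plant: {Plant, Sub2, Bus4, Bus3, Bus2, Sub1, Bus1}.
Min-cut edges: Plant→City (2), Bus2→City (5), Sub1→City (8); capacity 2 + 5 + 8 = 15.

15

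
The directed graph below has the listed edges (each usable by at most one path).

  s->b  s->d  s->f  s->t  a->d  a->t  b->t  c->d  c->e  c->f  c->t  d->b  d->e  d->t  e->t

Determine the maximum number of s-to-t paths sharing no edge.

3

Assign every edge capacity 1; by Menger, the answer equals the max flow.
Path s→t (+1); total 1.
Path s→b→t (+1); total 2.
Path s→d→t (+1); total 3.
No residual s→t path; max flow = 3.
Certifying cut of size 3: {s→b, s→d, s→t}.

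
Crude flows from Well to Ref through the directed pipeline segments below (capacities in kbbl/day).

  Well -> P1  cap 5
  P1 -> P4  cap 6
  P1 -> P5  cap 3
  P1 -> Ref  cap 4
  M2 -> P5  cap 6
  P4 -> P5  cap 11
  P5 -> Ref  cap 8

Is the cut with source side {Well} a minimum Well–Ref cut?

Yes — it is a minimum cut (capacity 5).

Given cut capacity: 5 = 5.
Augment Well→P1→Ref: bottleneck 4, flow now 4.
Augment Well→P1→P5→Ref: bottleneck 1, flow now 5.
No augmenting path remains; maximum flow = 5.
Cut capacity 5 equals the max flow, so it is a minimum cut.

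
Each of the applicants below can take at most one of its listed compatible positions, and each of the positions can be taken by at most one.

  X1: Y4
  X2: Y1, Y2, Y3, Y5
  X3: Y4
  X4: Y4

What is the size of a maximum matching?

2

Unit-capacity flow: source→left, listed edges, right→sink; max matching = max flow.
Augmenting path X1→Y4 (+1); matched 1.
Augmenting path X2→Y1 (+1); matched 2.
No augmenting path remains; maximum matching = 2.
König certificate: {X2, Y4} is a vertex cover of size 2 (every listed pair touches it), so no matching can be larger.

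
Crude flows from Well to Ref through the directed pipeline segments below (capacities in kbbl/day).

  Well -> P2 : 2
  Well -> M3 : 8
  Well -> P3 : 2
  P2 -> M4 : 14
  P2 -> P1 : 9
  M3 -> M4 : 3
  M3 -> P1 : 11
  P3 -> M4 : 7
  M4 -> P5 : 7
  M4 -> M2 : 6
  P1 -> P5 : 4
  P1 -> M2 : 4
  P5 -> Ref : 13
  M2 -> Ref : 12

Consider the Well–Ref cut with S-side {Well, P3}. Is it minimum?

No — its capacity is 17, but the minimum cut has capacity 12.

Given cut capacity: 2 + 8 + 7 = 17.
Augment Well→P2→M4→P5→Ref: bottleneck 2, flow now 2.
Augment Well→M3→M4→P5→Ref: bottleneck 3, flow now 5.
Augment Well→M3→P1→P5→Ref: bottleneck 4, flow now 9.
Augment Well→M3→P1→M2→Ref: bottleneck 1, flow now 10.
Augment Well→P3→M4→P5→Ref: bottleneck 2, flow now 12.
No augmenting path remains; maximum flow = 12.
In the residual graph, reachable from Well: {Well}.
Min-cut edges: Well→P2 (2), Well→M3 (8), Well→P3 (2); capacity 2 + 8 + 2 = 12.
Cut capacity 17 exceeds the max flow 12, so it is not minimum.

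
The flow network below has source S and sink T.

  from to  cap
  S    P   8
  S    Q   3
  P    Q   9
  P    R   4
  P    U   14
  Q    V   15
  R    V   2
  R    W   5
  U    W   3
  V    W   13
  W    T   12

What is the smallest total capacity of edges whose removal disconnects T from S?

Augment S→P→R→W→T: bottleneck 4, flow now 4.
Augment S→P→U→W→T: bottleneck 3, flow now 7.
Augment S→Q→V→W→T: bottleneck 3, flow now 10.
Augment S→P→Q→V→W→T: bottleneck 1, flow now 11.
No augmenting path remains; maximum flow = 11.
By max-flow min-cut, the minimum cut capacity equals the max flow.
In the residual graph, reachable from S: {S}.
Min-cut edges: S→P (8), S→Q (3); capacity 8 + 3 = 11.

11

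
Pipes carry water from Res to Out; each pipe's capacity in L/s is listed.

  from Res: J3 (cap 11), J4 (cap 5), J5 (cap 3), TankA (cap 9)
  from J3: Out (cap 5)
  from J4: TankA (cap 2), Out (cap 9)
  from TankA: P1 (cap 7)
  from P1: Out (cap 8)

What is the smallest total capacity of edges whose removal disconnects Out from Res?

Augment Res→J3→Out: bottleneck 5, flow now 5.
Augment Res→J4→Out: bottleneck 5, flow now 10.
Augment Res→TankA→P1→Out: bottleneck 7, flow now 17.
No augmenting path remains; maximum flow = 17.
By max-flow min-cut, the minimum cut capacity equals the max flow.
In the residual graph, reachable from Res: {Res, J3, J5, TankA}.
Min-cut edges: Res→J4 (5), J3→Out (5), TankA→P1 (7); capacity 5 + 5 + 7 = 17.

17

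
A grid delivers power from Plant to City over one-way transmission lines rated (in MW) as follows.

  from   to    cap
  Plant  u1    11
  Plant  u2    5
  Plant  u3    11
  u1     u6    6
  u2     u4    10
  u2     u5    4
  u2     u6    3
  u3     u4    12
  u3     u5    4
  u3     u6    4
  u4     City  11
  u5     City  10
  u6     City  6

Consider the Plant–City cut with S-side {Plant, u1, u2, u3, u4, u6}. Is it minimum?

No — its capacity is 25, but the minimum cut has capacity 22.

Given cut capacity: 4 + 4 + 11 + 6 = 25.
Augment Plant→u1→u6→City: bottleneck 6, flow now 6.
Augment Plant→u2→u4→City: bottleneck 5, flow now 11.
Augment Plant→u3→u4→City: bottleneck 6, flow now 17.
Augment Plant→u3→u5→City: bottleneck 4, flow now 21.
Augment Plant→u3→u4→u2→u5→City: bottleneck 1, flow now 22. (uses reverse residual edge)
No augmenting path remains; maximum flow = 22.
In the residual graph, reachable from Plant: {Plant, u1}.
Min-cut edges: Plant→u2 (5), Plant→u3 (11), u1→u6 (6); capacity 5 + 11 + 6 = 22.
Cut capacity 25 exceeds the max flow 22, so it is not minimum.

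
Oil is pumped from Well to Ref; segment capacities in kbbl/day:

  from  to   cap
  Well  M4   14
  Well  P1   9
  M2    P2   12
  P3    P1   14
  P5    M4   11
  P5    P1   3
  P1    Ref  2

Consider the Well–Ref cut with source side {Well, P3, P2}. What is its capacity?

Edges leaving {Well, P3, P2}: Well→M4 (14), Well→P1 (9), P3→P1 (14).
Cut capacity = 14 + 9 + 14 = 37.

37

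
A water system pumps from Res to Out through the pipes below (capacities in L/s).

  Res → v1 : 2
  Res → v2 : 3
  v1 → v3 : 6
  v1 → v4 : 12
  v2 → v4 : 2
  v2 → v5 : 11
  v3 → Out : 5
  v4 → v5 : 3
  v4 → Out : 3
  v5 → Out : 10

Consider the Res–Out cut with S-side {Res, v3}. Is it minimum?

No — its capacity is 10, but the minimum cut has capacity 5.

Given cut capacity: 2 + 3 + 5 = 10.
Augment Res→v1→v3→Out: bottleneck 2, flow now 2.
Augment Res→v2→v4→Out: bottleneck 2, flow now 4.
Augment Res→v2→v5→Out: bottleneck 1, flow now 5.
No augmenting path remains; maximum flow = 5.
In the residual graph, reachable from Res: {Res}.
Min-cut edges: Res→v1 (2), Res→v2 (3); capacity 2 + 3 = 5.
Cut capacity 10 exceeds the max flow 5, so it is not minimum.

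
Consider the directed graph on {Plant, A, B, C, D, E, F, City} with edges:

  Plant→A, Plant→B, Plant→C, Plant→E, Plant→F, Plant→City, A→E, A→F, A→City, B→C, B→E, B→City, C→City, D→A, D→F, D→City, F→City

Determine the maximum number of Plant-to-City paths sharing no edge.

5

Assign every edge capacity 1; by Menger, the answer equals the max flow.
Path Plant→City (+1); total 1.
Path Plant→A→City (+1); total 2.
Path Plant→B→City (+1); total 3.
Path Plant→C→City (+1); total 4.
Path Plant→F→City (+1); total 5.
No residual Plant→City path; max flow = 5.
Certifying cut of size 5: {Plant→A, Plant→B, Plant→C, Plant→City, Plant→F}.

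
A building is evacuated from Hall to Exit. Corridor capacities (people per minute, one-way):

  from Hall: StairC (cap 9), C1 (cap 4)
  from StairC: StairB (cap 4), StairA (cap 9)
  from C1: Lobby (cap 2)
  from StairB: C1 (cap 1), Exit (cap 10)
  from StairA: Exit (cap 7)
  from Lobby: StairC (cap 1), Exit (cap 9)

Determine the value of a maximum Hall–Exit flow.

Augment Hall→StairC→StairB→Exit: bottleneck 4, flow now 4.
Augment Hall→StairC→StairA→Exit: bottleneck 5, flow now 9.
Augment Hall→C1→Lobby→Exit: bottleneck 2, flow now 11.
No augmenting path remains; maximum flow = 11.
In the residual graph, reachable from Hall: {Hall, C1}.
Min-cut edges: Hall→StairC (9), C1→Lobby (2); capacity 9 + 2 = 11.
This cut is saturated, so no flow can exceed 11.

11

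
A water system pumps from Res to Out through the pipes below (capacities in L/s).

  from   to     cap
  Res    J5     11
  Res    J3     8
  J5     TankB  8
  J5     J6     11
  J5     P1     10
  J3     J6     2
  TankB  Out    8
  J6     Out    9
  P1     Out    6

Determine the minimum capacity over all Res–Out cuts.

13

Augment Res→J5→TankB→Out: bottleneck 8, flow now 8.
Augment Res→J5→J6→Out: bottleneck 3, flow now 11.
Augment Res→J3→J6→Out: bottleneck 2, flow now 13.
No augmenting path remains; maximum flow = 13.
By max-flow min-cut, the minimum cut capacity equals the max flow.
In the residual graph, reachable from Res: {Res, J3}.
Min-cut edges: Res→J5 (11), J3→J6 (2); capacity 11 + 2 = 13.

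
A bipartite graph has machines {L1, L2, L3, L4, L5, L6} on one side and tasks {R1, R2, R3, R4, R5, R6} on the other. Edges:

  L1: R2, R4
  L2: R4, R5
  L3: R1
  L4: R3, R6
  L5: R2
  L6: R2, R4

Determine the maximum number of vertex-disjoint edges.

5

Unit-capacity flow: source→left, listed edges, right→sink; max matching = max flow.
Augmenting path L1→R2 (+1); matched 1.
Augmenting path L2→R4 (+1); matched 2.
Augmenting path L3→R1 (+1); matched 3.
Augmenting path L4→R3 (+1); matched 4.
Augmenting path L6→R4→L2→R5 (+1); matched 5.
No augmenting path remains; maximum matching = 5.
König certificate: {L2, L3, L4, R2, R4} is a vertex cover of size 5 (every listed pair touches it), so no matching can be larger.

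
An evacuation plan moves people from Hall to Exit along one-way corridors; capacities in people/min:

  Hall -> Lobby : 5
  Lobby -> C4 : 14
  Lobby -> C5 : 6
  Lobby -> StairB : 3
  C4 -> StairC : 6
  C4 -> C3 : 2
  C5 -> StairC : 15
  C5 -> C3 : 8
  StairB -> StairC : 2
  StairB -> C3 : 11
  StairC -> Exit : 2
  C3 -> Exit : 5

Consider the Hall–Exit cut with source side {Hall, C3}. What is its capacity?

10

Edges leaving {Hall, C3}: Hall→Lobby (5), C3→Exit (5).
Cut capacity = 5 + 5 = 10.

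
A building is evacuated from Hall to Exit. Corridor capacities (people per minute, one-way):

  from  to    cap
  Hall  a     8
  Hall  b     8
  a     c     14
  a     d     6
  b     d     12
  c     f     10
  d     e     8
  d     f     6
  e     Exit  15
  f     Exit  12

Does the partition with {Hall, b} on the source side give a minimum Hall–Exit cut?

Given cut capacity: 8 + 12 = 20.
Augment Hall→a→c→f→Exit: bottleneck 8, flow now 8.
Augment Hall→b→d→e→Exit: bottleneck 8, flow now 16.
No augmenting path remains; maximum flow = 16.
In the residual graph, reachable from Hall: {Hall}.
Min-cut edges: Hall→a (8), Hall→b (8); capacity 8 + 8 = 16.
Cut capacity 20 exceeds the max flow 16, so it is not minimum.

No — its capacity is 20, but the minimum cut has capacity 16.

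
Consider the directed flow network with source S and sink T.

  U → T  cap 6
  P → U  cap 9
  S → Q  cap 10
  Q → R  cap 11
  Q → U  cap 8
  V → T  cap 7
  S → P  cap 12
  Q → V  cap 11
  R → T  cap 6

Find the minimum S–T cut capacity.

16

Augment S→P→U→T: bottleneck 6, flow now 6.
Augment S→Q→R→T: bottleneck 6, flow now 12.
Augment S→Q→V→T: bottleneck 4, flow now 16.
No augmenting path remains; maximum flow = 16.
By max-flow min-cut, the minimum cut capacity equals the max flow.
In the residual graph, reachable from S: {S, P, U}.
Min-cut edges: S→Q (10), U→T (6); capacity 10 + 6 = 16.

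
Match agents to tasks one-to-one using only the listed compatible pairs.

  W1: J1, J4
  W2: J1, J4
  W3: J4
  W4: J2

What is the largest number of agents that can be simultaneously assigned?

Unit-capacity flow: source→left, listed edges, right→sink; max matching = max flow.
Augmenting path W1→J1 (+1); matched 1.
Augmenting path W2→J4 (+1); matched 2.
Augmenting path W4→J2 (+1); matched 3.
No augmenting path remains; maximum matching = 3.
König certificate: {W4, J1, J4} is a vertex cover of size 3 (every listed pair touches it), so no matching can be larger.

3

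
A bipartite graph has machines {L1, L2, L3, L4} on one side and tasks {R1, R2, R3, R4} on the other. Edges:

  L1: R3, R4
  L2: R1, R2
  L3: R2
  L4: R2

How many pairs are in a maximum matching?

Unit-capacity flow: source→left, listed edges, right→sink; max matching = max flow.
Augmenting path L1→R3 (+1); matched 1.
Augmenting path L2→R1 (+1); matched 2.
Augmenting path L3→R2 (+1); matched 3.
No augmenting path remains; maximum matching = 3.
König certificate: {L1, L2, R2} is a vertex cover of size 3 (every listed pair touches it), so no matching can be larger.

3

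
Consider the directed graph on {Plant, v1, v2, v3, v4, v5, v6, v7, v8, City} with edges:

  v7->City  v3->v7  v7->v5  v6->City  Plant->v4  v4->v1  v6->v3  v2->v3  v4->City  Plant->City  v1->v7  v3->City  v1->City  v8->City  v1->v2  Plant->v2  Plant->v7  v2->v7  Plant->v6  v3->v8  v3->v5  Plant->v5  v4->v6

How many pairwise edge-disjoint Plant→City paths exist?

Assign every edge capacity 1; by Menger, the answer equals the max flow.
Path Plant→City (+1); total 1.
Path Plant→v4→City (+1); total 2.
Path Plant→v6→City (+1); total 3.
Path Plant→v7→City (+1); total 4.
Path Plant→v2→v3→City (+1); total 5.
No residual Plant→City path; max flow = 5.
Certifying cut of size 5: {Plant→City, Plant→v2, Plant→v4, Plant→v6, Plant→v7}.

5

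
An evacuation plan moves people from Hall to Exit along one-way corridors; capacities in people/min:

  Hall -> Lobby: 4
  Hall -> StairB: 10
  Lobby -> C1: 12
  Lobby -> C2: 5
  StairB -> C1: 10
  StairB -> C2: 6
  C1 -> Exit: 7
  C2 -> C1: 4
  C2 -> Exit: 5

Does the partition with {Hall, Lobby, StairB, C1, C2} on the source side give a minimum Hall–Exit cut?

Given cut capacity: 7 + 5 = 12.
Augment Hall→Lobby→C1→Exit: bottleneck 4, flow now 4.
Augment Hall→StairB→C1→Exit: bottleneck 3, flow now 7.
Augment Hall→StairB→C2→Exit: bottleneck 5, flow now 12.
No augmenting path remains; maximum flow = 12.
Cut capacity 12 equals the max flow, so it is a minimum cut.

Yes — it is a minimum cut (capacity 12).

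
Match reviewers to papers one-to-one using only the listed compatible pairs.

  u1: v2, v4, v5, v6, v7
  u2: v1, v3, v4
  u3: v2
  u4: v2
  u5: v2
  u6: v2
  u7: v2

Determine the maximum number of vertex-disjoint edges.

3

Unit-capacity flow: source→left, listed edges, right→sink; max matching = max flow.
Augmenting path u1→v2 (+1); matched 1.
Augmenting path u2→v1 (+1); matched 2.
Augmenting path u3→v2→u1→v4 (+1); matched 3.
No augmenting path remains; maximum matching = 3.
König certificate: {u1, u2, v2} is a vertex cover of size 3 (every listed pair touches it), so no matching can be larger.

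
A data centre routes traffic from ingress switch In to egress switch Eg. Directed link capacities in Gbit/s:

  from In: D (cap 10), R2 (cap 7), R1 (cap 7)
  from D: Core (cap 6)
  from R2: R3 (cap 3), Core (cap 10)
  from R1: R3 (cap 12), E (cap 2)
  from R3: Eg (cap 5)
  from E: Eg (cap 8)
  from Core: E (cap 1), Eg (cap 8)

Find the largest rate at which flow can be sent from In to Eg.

16

Augment In→D→Core→Eg: bottleneck 6, flow now 6.
Augment In→R2→R3→Eg: bottleneck 3, flow now 9.
Augment In→R2→Core→Eg: bottleneck 2, flow now 11.
Augment In→R1→R3→Eg: bottleneck 2, flow now 13.
Augment In→R1→E→Eg: bottleneck 2, flow now 15.
Augment In→R2→Core→E→Eg: bottleneck 1, flow now 16.
No augmenting path remains; maximum flow = 16.
In the residual graph, reachable from In: {In, D, R2, R1, R3, Core}.
Min-cut edges: R1→E (2), R3→Eg (5), Core→E (1), Core→Eg (8); capacity 2 + 5 + 1 + 8 = 16.
This cut is saturated, so no flow can exceed 16.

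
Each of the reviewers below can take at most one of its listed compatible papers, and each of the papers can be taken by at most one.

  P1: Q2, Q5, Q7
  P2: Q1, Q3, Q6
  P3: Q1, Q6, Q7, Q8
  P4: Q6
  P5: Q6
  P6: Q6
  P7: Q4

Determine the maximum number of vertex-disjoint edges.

5

Unit-capacity flow: source→left, listed edges, right→sink; max matching = max flow.
Augmenting path P1→Q2 (+1); matched 1.
Augmenting path P2→Q1 (+1); matched 2.
Augmenting path P3→Q6 (+1); matched 3.
Augmenting path P7→Q4 (+1); matched 4.
Augmenting path P4→Q6→P3→Q7 (+1); matched 5.
No augmenting path remains; maximum matching = 5.
König certificate: {P1, P2, P3, P7, Q6} is a vertex cover of size 5 (every listed pair touches it), so no matching can be larger.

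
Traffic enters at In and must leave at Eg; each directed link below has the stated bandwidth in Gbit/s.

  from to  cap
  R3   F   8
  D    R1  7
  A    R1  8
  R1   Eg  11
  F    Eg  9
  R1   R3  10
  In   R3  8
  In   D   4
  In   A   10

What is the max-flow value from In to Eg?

19

Augment In→R3→F→Eg: bottleneck 8, flow now 8.
Augment In→D→R1→Eg: bottleneck 4, flow now 12.
Augment In→A→R1→Eg: bottleneck 7, flow now 19.
No augmenting path remains; maximum flow = 19.
In the residual graph, reachable from In: {In, R3, D, A, R1}.
Min-cut edges: R3→F (8), R1→Eg (11); capacity 8 + 11 = 19.
This cut is saturated, so no flow can exceed 19.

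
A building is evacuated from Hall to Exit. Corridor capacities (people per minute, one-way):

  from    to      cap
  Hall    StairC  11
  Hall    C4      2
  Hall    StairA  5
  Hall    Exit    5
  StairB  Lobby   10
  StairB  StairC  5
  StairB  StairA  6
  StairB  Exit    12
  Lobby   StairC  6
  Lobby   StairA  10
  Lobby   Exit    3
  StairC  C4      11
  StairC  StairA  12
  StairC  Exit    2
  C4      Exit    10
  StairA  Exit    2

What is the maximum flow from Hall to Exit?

Augment Hall→Exit: bottleneck 5, flow now 5.
Augment Hall→StairC→Exit: bottleneck 2, flow now 7.
Augment Hall→C4→Exit: bottleneck 2, flow now 9.
Augment Hall→StairA→Exit: bottleneck 2, flow now 11.
Augment Hall→StairC→C4→Exit: bottleneck 8, flow now 19.
No augmenting path remains; maximum flow = 19.
In the residual graph, reachable from Hall: {Hall, StairC, C4, StairA}.
Min-cut edges: Hall→Exit (5), StairC→Exit (2), C4→Exit (10), StairA→Exit (2); capacity 5 + 2 + 10 + 2 = 19.
This cut is saturated, so no flow can exceed 19.

19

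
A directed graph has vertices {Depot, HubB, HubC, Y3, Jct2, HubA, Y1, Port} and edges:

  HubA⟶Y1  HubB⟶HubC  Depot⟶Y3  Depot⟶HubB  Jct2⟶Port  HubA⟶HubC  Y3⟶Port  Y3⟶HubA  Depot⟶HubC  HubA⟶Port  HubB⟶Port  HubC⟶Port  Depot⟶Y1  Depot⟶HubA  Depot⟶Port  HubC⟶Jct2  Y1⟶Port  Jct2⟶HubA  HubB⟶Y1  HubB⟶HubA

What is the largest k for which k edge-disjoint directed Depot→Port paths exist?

Assign every edge capacity 1; by Menger, the answer equals the max flow.
Path Depot→Port (+1); total 1.
Path Depot→HubB→Port (+1); total 2.
Path Depot→HubC→Port (+1); total 3.
Path Depot→Y3→Port (+1); total 4.
Path Depot→HubA→Port (+1); total 5.
Path Depot→Y1→Port (+1); total 6.
No residual Depot→Port path; max flow = 6.
Certifying cut of size 6: {Depot→HubA, Depot→HubB, Depot→HubC, Depot→Port, Depot→Y1, Depot→Y3}.

6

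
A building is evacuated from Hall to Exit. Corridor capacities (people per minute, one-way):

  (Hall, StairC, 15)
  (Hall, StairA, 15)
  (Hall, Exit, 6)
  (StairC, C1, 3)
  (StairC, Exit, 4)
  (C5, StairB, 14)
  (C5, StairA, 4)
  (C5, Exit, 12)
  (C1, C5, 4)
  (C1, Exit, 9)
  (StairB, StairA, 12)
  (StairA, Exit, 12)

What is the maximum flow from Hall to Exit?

Augment Hall→Exit: bottleneck 6, flow now 6.
Augment Hall→StairC→Exit: bottleneck 4, flow now 10.
Augment Hall→StairA→Exit: bottleneck 12, flow now 22.
Augment Hall→StairC→C1→Exit: bottleneck 3, flow now 25.
No augmenting path remains; maximum flow = 25.
In the residual graph, reachable from Hall: {Hall, StairC, StairA}.
Min-cut edges: Hall→Exit (6), StairC→C1 (3), StairC→Exit (4), StairA→Exit (12); capacity 6 + 3 + 4 + 12 = 25.
This cut is saturated, so no flow can exceed 25.

25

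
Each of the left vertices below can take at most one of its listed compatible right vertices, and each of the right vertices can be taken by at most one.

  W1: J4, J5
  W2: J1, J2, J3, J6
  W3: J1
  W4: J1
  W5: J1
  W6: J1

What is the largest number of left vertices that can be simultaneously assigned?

3

Unit-capacity flow: source→left, listed edges, right→sink; max matching = max flow.
Augmenting path W1→J4 (+1); matched 1.
Augmenting path W2→J1 (+1); matched 2.
Augmenting path W3→J1→W2→J2 (+1); matched 3.
No augmenting path remains; maximum matching = 3.
König certificate: {W1, W2, J1} is a vertex cover of size 3 (every listed pair touches it), so no matching can be larger.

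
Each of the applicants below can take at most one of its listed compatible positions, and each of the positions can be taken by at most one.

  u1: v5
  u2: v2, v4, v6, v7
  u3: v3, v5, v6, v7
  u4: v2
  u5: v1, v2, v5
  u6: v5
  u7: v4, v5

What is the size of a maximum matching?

6

Unit-capacity flow: source→left, listed edges, right→sink; max matching = max flow.
Augmenting path u1→v5 (+1); matched 1.
Augmenting path u2→v2 (+1); matched 2.
Augmenting path u3→v3 (+1); matched 3.
Augmenting path u5→v1 (+1); matched 4.
Augmenting path u7→v4 (+1); matched 5.
Augmenting path u4→v2→u2→v6 (+1); matched 6.
No augmenting path remains; maximum matching = 6.
König certificate: {u2, u3, u4, u5, u7, v5} is a vertex cover of size 6 (every listed pair touches it), so no matching can be larger.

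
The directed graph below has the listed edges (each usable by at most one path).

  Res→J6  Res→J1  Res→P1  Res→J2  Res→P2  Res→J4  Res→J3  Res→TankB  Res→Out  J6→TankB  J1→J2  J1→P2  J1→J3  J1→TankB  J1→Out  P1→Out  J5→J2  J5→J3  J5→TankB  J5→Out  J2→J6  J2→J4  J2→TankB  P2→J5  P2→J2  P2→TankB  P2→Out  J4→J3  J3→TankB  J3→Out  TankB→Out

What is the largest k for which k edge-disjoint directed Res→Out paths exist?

Assign every edge capacity 1; by Menger, the answer equals the max flow.
Path Res→Out (+1); total 1.
Path Res→J1→Out (+1); total 2.
Path Res→P1→Out (+1); total 3.
Path Res→P2→Out (+1); total 4.
Path Res→J3→Out (+1); total 5.
Path Res→TankB→Out (+1); total 6.
No residual Res→Out path; max flow = 6.
Certifying cut of size 6: {J3→Out, Res→J1, Res→Out, Res→P1, Res→P2, TankB→Out}.

6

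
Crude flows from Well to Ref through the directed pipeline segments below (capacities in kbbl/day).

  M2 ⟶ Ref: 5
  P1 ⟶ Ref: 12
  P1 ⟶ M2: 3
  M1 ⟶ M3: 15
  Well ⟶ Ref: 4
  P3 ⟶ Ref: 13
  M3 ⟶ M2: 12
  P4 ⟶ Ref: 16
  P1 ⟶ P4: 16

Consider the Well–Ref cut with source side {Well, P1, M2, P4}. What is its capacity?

Edges leaving {Well, P1, M2, P4}: Well→Ref (4), P1→Ref (12), M2→Ref (5), P4→Ref (16).
Cut capacity = 4 + 12 + 5 + 16 = 37.

37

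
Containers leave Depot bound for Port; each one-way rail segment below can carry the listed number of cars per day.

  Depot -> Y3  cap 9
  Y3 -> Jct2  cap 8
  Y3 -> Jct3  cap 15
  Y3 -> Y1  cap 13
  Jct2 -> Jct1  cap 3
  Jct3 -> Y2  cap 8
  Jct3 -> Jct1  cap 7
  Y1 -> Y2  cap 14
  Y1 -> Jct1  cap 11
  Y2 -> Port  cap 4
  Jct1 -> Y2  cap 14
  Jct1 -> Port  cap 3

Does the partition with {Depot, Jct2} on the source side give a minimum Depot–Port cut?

Given cut capacity: 9 + 3 = 12.
Augment Depot→Y3→Jct2→Jct1→Port: bottleneck 3, flow now 3.
Augment Depot→Y3→Jct3→Y2→Port: bottleneck 4, flow now 7.
No augmenting path remains; maximum flow = 7.
In the residual graph, reachable from Depot: {Depot, Y3, Jct2, Jct3, Y1, Y2, Jct1}.
Min-cut edges: Y2→Port (4), Jct1→Port (3); capacity 4 + 3 = 7.
Cut capacity 12 exceeds the max flow 7, so it is not minimum.

No — its capacity is 12, but the minimum cut has capacity 7.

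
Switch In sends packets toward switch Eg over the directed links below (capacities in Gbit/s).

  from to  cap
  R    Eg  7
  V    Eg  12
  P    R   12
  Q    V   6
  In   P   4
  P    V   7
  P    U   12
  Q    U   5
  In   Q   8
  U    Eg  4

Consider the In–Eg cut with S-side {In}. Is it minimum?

Yes — it is a minimum cut (capacity 12).

Given cut capacity: 4 + 8 = 12.
Augment In→P→R→Eg: bottleneck 4, flow now 4.
Augment In→Q→U→Eg: bottleneck 4, flow now 8.
Augment In→Q→V→Eg: bottleneck 4, flow now 12.
No augmenting path remains; maximum flow = 12.
Cut capacity 12 equals the max flow, so it is a minimum cut.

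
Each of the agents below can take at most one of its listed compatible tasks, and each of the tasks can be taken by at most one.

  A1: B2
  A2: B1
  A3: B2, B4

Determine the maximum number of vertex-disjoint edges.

3

Unit-capacity flow: source→left, listed edges, right→sink; max matching = max flow.
Augmenting path A1→B2 (+1); matched 1.
Augmenting path A2→B1 (+1); matched 2.
Augmenting path A3→B4 (+1); matched 3.
No augmenting path remains; maximum matching = 3.
König certificate: {A1, A2, A3} is a vertex cover of size 3 (every listed pair touches it), so no matching can be larger.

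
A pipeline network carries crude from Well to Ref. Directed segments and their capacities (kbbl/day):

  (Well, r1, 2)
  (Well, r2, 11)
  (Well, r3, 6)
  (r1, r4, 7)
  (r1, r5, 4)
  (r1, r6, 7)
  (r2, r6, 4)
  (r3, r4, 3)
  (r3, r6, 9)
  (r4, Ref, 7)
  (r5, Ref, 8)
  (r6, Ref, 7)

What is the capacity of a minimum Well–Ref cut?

Augment Well→r1→r4→Ref: bottleneck 2, flow now 2.
Augment Well→r2→r6→Ref: bottleneck 4, flow now 6.
Augment Well→r3→r4→Ref: bottleneck 3, flow now 9.
Augment Well→r3→r6→Ref: bottleneck 3, flow now 12.
No augmenting path remains; maximum flow = 12.
By max-flow min-cut, the minimum cut capacity equals the max flow.
In the residual graph, reachable from Well: {Well, r2}.
Min-cut edges: Well→r1 (2), Well→r3 (6), r2→r6 (4); capacity 2 + 6 + 4 = 12.

12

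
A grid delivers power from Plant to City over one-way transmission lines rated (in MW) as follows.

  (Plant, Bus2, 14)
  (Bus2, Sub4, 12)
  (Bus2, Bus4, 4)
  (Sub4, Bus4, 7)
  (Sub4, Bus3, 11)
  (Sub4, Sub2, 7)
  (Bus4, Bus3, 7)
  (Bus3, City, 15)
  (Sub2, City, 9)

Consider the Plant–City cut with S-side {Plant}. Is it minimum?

Given cut capacity: 14 = 14.
Augment Plant→Bus2→Sub4→Bus3→City: bottleneck 11, flow now 11.
Augment Plant→Bus2→Sub4→Sub2→City: bottleneck 1, flow now 12.
Augment Plant→Bus2→Bus4→Bus3→City: bottleneck 2, flow now 14.
No augmenting path remains; maximum flow = 14.
Cut capacity 14 equals the max flow, so it is a minimum cut.

Yes — it is a minimum cut (capacity 14).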